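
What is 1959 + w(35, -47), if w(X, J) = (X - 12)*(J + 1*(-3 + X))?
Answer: 1614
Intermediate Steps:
w(X, J) = (-12 + X)*(-3 + J + X) (w(X, J) = (-12 + X)*(J + (-3 + X)) = (-12 + X)*(-3 + J + X))
1959 + w(35, -47) = 1959 + (36 + 35**2 - 15*35 - 12*(-47) - 47*35) = 1959 + (36 + 1225 - 525 + 564 - 1645) = 1959 - 345 = 1614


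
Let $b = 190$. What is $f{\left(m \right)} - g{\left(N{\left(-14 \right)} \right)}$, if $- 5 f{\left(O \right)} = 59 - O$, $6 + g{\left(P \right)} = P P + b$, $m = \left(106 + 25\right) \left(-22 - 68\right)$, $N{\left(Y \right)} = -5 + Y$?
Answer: $- \frac{14574}{5} \approx -2914.8$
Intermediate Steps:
$m = -11790$ ($m = 131 \left(-90\right) = -11790$)
$g{\left(P \right)} = 184 + P^{2}$ ($g{\left(P \right)} = -6 + \left(P P + 190\right) = -6 + \left(P^{2} + 190\right) = -6 + \left(190 + P^{2}\right) = 184 + P^{2}$)
$f{\left(O \right)} = - \frac{59}{5} + \frac{O}{5}$ ($f{\left(O \right)} = - \frac{59 - O}{5} = - \frac{59}{5} + \frac{O}{5}$)
$f{\left(m \right)} - g{\left(N{\left(-14 \right)} \right)} = \left(- \frac{59}{5} + \frac{1}{5} \left(-11790\right)\right) - \left(184 + \left(-5 - 14\right)^{2}\right) = \left(- \frac{59}{5} - 2358\right) - \left(184 + \left(-19\right)^{2}\right) = - \frac{11849}{5} - \left(184 + 361\right) = - \frac{11849}{5} - 545 = - \frac{14574}{5}$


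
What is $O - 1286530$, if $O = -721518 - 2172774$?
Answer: $-4180822$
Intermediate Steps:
$O = -2894292$ ($O = -721518 - 2172774 = -2894292$)
$O - 1286530 = -2894292 - 1286530 = -4180822$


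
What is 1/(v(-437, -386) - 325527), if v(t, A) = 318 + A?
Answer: -1/325595 ≈ -3.0713e-6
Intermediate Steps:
1/(v(-437, -386) - 325527) = 1/((318 - 386) - 325527) = 1/(-68 - 325527) = 1/(-325595) = -1/325595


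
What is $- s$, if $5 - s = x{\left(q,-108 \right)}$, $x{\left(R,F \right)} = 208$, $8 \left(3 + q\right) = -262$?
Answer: $203$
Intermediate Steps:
$q = - \frac{143}{4}$ ($q = -3 + \frac{1}{8} \left(-262\right) = -3 - \frac{131}{4} = - \frac{143}{4} \approx -35.75$)
$s = -203$ ($s = 5 - 208 = -203$)
$- s = \left(-1\right) \left(-203\right) = 203$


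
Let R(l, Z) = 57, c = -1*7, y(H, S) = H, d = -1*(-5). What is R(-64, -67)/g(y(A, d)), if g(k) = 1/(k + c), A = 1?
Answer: -342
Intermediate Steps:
d = 5
c = -7
g(k) = 1/(-7 + k) (g(k) = 1/(k - 7) = 1/(-7 + k))
R(-64, -67)/g(y(A, d)) = 57/(1/(-7 + 1)) = 57/(1/(-6)) = 57/(-⅙) = 57*(-6) = -342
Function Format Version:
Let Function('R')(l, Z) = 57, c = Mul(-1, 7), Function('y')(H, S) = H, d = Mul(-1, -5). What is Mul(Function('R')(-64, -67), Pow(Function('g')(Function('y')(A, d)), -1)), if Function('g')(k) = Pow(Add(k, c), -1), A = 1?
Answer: -342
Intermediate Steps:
d = 5
c = -7
Function('g')(k) = Pow(Add(-7, k), -1) (Function('g')(k) = Pow(Add(k, -7), -1) = Pow(Add(-7, k), -1))
Mul(Function('R')(-64, -67), Pow(Function('g')(Function('y')(A, d)), -1)) = Mul(57, Pow(Pow(Add(-7, 1), -1), -1)) = Mul(57, Pow(Pow(-6, -1), -1)) = Mul(57, Pow(Rational(-1, 6), -1)) = Mul(57, -6) = -342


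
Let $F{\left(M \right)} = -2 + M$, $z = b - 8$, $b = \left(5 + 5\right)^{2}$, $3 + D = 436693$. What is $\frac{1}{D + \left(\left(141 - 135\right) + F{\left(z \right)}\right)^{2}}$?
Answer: $\frac{1}{445906} \approx 2.2426 \cdot 10^{-6}$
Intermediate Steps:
$D = 436690$ ($D = -3 + 436693 = 436690$)
$b = 100$ ($b = 10^{2} = 100$)
$z = 92$ ($z = 100 - 8 = 92$)
$\frac{1}{D + \left(\left(141 - 135\right) + F{\left(z \right)}\right)^{2}} = \frac{1}{436690 + \left(\left(141 - 135\right) + \left(-2 + 92\right)\right)^{2}} = \frac{1}{436690 + \left(6 + 90\right)^{2}} = \frac{1}{436690 + 96^{2}} = \frac{1}{436690 + 9216} = \frac{1}{445906}$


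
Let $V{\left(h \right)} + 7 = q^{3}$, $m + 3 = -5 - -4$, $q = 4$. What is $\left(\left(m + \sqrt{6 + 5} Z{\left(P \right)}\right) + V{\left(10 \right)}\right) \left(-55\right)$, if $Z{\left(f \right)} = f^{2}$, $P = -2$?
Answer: $-2915 - 220 \sqrt{11} \approx -3644.7$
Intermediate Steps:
$m = -4$ ($m = -3 - 1 = -4$)
$V{\left(h \right)} = 57$ ($V{\left(h \right)} = -7 + 4^{3} = -7 + 64 = 57$)
$\left(\left(m + \sqrt{6 + 5} Z{\left(P \right)}\right) + V{\left(10 \right)}\right) \left(-55\right) = \left(\left(-4 + \sqrt{6 + 5} \left(-2\right)^{2}\right) + 57\right) \left(-55\right) = \left(\left(-4 + \sqrt{11} \cdot 4\right) + 57\right) \left(-55\right) = \left(\left(-4 + 4 \sqrt{11}\right) + 57\right) \left(-55\right) = \left(53 + 4 \sqrt{11}\right) \left(-55\right) = -2915 - 220 \sqrt{11}$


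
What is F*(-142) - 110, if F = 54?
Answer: -7778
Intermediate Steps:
F*(-142) - 110 = 54*(-142) - 110 = -7668 - 110 = -7778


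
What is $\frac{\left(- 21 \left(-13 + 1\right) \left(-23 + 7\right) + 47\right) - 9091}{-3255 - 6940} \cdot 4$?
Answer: $\frac{52304}{10195} \approx 5.1304$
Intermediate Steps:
$\frac{\left(- 21 \left(-13 + 1\right) \left(-23 + 7\right) + 47\right) - 9091}{-3255 - 6940} \cdot 4 = \frac{\left(- 21 \left(\left(-12\right) \left(-16\right)\right) + 47\right) - 9091}{-10195} \cdot 4 = \left(\left(\left(-21\right) 192 + 47\right) - 9091\right) \left(- \frac{1}{10195}\right) 4 = \left(\left(-4032 + 47\right) - 9091\right) \left(- \frac{1}{10195}\right) 4 = \left(-3985 - 9091\right) \left(- \frac{1}{10195}\right) 4 = \left(-13076\right) \left(- \frac{1}{10195}\right) 4 = \frac{13076}{10195} \cdot 4 = \frac{52304}{10195}$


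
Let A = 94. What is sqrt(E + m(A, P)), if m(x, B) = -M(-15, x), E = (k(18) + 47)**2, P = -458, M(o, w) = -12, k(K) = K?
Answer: sqrt(4237) ≈ 65.092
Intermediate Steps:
E = 4225 (E = (18 + 47)**2 = 65**2 = 4225)
m(x, B) = 12 (m(x, B) = -1*(-12) = 12)
sqrt(E + m(A, P)) = sqrt(4225 + 12) = sqrt(4237)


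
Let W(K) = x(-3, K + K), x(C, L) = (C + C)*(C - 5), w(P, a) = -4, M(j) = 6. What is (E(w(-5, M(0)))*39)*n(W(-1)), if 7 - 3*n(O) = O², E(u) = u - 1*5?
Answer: 268749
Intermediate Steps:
x(C, L) = 2*C*(-5 + C) (x(C, L) = (2*C)*(-5 + C) = 2*C*(-5 + C))
E(u) = -5 + u (E(u) = u - 5 = -5 + u)
W(K) = 48 (W(K) = 2*(-3)*(-5 - 3) = 2*(-3)*(-8) = 48)
n(O) = 7/3 - O²/3
(E(w(-5, M(0)))*39)*n(W(-1)) = ((-5 - 4)*39)*(7/3 - ⅓*48²) = (-9*39)*(7/3 - ⅓*2304) = -351*(7/3 - 768) = -351*(-2297/3) = 268749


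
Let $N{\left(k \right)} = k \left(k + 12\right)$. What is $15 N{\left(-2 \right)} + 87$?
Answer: $-213$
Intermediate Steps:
$N{\left(k \right)} = k \left(12 + k\right)$
$15 N{\left(-2 \right)} + 87 = 15 \left(- 2 \left(12 - 2\right)\right) + 87 = 15 \left(\left(-2\right) 10\right) + 87 = 15 \left(-20\right) + 87 = -300 + 87 = -213$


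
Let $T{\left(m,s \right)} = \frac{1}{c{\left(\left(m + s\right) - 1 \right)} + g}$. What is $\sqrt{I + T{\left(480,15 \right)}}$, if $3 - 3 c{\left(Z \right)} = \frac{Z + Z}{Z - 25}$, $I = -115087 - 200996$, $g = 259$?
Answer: $\frac{i \sqrt{2629462603980498}}{91208} \approx 562.21 i$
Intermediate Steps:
$I = -316083$
$c{\left(Z \right)} = 1 - \frac{2 Z}{3 \left(-25 + Z\right)}$ ($c{\left(Z \right)} = 1 - \frac{\left(Z + Z\right) \frac{1}{Z - 25}}{3} = 1 - \frac{2 Z \frac{1}{-25 + Z}}{3} = 1 - \frac{2 Z}{3 \left(-25 + Z\right)}$)
$T{\left(m,s \right)} = \frac{1}{259 + \frac{-76 + m + s}{3 \left(-26 + m + s\right)}}$ ($T{\left(m,s \right)} = \frac{1}{\frac{-75 - \left(1 - m - s\right)}{3 \left(-25 - \left(1 - m - s\right)\right)} + 259} = \frac{1}{\frac{-75 + \left(-1 + m + s\right)}{3 \left(-25 + \left(-1 + m + s\right)\right)} + 259} = \frac{1}{\frac{-76 + m + s}{3 \left(-26 + m + s\right)} + 259} = \frac{1}{259 + \frac{-76 + m + s}{3 \left(-26 + m + s\right)}}$)
$\sqrt{I + T{\left(480,15 \right)}} = \sqrt{-316083 + \frac{3 \left(-26 + 480 + 15\right)}{2 \left(-10139 + 389 \cdot 480 + 389 \cdot 15\right)}} = \sqrt{-316083 + \frac{3}{2} \frac{1}{-10139 + 186720 + 5835} \cdot 469} = \sqrt{-316083 + \frac{3}{2} \cdot \frac{1}{182416} \cdot 469} = \sqrt{-316083 + \frac{1407}{364832}} = \sqrt{- \frac{115317191649}{364832}} = \frac{i \sqrt{2629462603980498}}{91208}$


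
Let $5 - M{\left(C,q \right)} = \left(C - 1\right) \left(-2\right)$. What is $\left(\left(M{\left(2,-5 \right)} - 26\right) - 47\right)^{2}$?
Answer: $4356$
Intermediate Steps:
$M{\left(C,q \right)} = 3 + 2 C$ ($M{\left(C,q \right)} = 5 - \left(C - 1\right) \left(-2\right) = 5 - \left(-1 + C\right) \left(-2\right) = 5 - \left(2 - 2 C\right) = 5 + \left(-2 + 2 C\right) = 3 + 2 C$)
$\left(\left(M{\left(2,-5 \right)} - 26\right) - 47\right)^{2} = \left(\left(\left(3 + 2 \cdot 2\right) - 26\right) - 47\right)^{2} = \left(\left(\left(3 + 4\right) - 26\right) - 47\right)^{2} = \left(\left(7 - 26\right) - 47\right)^{2} = \left(-19 - 47\right)^{2} = \left(-66\right)^{2} = 4356$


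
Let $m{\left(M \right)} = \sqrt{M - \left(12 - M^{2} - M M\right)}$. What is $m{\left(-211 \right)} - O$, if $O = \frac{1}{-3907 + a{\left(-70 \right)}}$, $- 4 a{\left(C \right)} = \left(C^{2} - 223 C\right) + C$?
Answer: $\frac{1}{9017} + \sqrt{88819} \approx 298.03$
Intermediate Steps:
$m{\left(M \right)} = \sqrt{-12 + M + 2 M^{2}}$ ($m{\left(M \right)} = \sqrt{M + \left(\left(M^{2} + M^{2}\right) - 12\right)} = \sqrt{M + \left(2 M^{2} - 12\right)} = \sqrt{M + \left(-12 + 2 M^{2}\right)} = \sqrt{-12 + M + 2 M^{2}}$)
$a{\left(C \right)} = - \frac{C^{2}}{4} + \frac{111 C}{2}$ ($a{\left(C \right)} = - \frac{\left(C^{2} - 223 C\right) + C}{4} = - \frac{C^{2} - 222 C}{4} = - \frac{C^{2}}{4} + \frac{111 C}{2}$)
$O = - \frac{1}{9017}$ ($O = \frac{1}{-3907 + \frac{1}{4} \left(-70\right) \left(222 - -70\right)} = \frac{1}{-3907 + \frac{1}{4} \left(-70\right) \left(222 + 70\right)} = \frac{1}{-3907 + \frac{1}{4} \left(-70\right) 292} = \frac{1}{-3907 - 5110} = \frac{1}{-9017} = - \frac{1}{9017} \approx -0.0001109$)
$m{\left(-211 \right)} - O = \sqrt{-12 - 211 + 2 \left(-211\right)^{2}} - - \frac{1}{9017} = \sqrt{-12 - 211 + 2 \cdot 44521} + \frac{1}{9017} = \sqrt{-12 - 211 + 89042} + \frac{1}{9017} = \sqrt{88819} + \frac{1}{9017} = \frac{1}{9017} + \sqrt{88819}$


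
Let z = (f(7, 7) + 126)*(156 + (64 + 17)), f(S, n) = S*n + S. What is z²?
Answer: 1860541956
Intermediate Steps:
f(S, n) = S + S*n
z = 43134 (z = (7*(1 + 7) + 126)*(156 + (64 + 17)) = (7*8 + 126)*(156 + 81) = (56 + 126)*237 = 182*237 = 43134)
z² = 43134² = 1860541956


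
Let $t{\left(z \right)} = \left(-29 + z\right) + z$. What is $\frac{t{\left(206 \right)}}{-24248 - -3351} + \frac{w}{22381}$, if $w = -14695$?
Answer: $- \frac{315653338}{467695757} \approx -0.67491$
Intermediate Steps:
$t{\left(z \right)} = -29 + 2 z$
$\frac{t{\left(206 \right)}}{-24248 - -3351} + \frac{w}{22381} = \frac{-29 + 2 \cdot 206}{-24248 - -3351} - \frac{14695}{22381} = \frac{-29 + 412}{-24248 + 3351} - \frac{14695}{22381} = \frac{383}{-20897} - \frac{14695}{22381} = 383 \left(- \frac{1}{20897}\right) - \frac{14695}{22381} = - \frac{383}{20897} - \frac{14695}{22381} = - \frac{315653338}{467695757}$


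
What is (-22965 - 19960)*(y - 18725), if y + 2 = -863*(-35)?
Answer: -492693150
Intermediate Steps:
y = 30203 (y = -2 - 863*(-35) = -2 + 30205 = 30203)
(-22965 - 19960)*(y - 18725) = (-22965 - 19960)*(30203 - 18725) = -42925*11478 = -492693150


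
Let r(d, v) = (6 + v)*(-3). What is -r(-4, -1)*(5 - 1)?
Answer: 60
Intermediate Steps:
r(d, v) = -18 - 3*v
-r(-4, -1)*(5 - 1) = -(-18 - 3*(-1))*(5 - 1) = -(-18 + 3)*4 = -(-15)*4 = -1*(-60) = 60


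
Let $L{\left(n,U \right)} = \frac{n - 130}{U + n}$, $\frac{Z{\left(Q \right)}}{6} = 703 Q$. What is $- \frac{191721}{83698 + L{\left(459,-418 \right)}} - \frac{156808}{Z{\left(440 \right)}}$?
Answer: $- \frac{1890841139537}{796177384530} \approx -2.3749$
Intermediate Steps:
$Z{\left(Q \right)} = 4218 Q$ ($Z{\left(Q \right)} = 6 \cdot 703 Q = 4218 Q$)
$L{\left(n,U \right)} = \frac{-130 + n}{U + n}$
$- \frac{191721}{83698 + L{\left(459,-418 \right)}} - \frac{156808}{Z{\left(440 \right)}} = - \frac{191721}{83698 + \frac{-130 + 459}{-418 + 459}} - \frac{156808}{4218 \cdot 440} = - \frac{191721}{83698 + \frac{1}{41} \cdot 329} - \frac{156808}{1855920} = - \frac{191721}{83698 + \frac{1}{41} \cdot 329} - \frac{19601}{231990} = - \frac{191721}{83698 + \frac{329}{41}} - \frac{19601}{231990} = - \frac{191721}{\frac{3431947}{41}} - \frac{19601}{231990} = \left(-191721\right) \frac{41}{3431947} - \frac{19601}{231990} = - \frac{7860561}{3431947} - \frac{19601}{231990} = - \frac{1890841139537}{796177384530}$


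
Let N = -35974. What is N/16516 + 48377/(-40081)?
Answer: -1120434213/330988898 ≈ -3.3851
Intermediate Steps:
N/16516 + 48377/(-40081) = -35974/16516 + 48377/(-40081) = -35974*1/16516 + 48377*(-1/40081) = -17987/8258 - 48377/40081 = -1120434213/330988898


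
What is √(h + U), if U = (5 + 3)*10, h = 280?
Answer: 6*√10 ≈ 18.974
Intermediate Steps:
U = 80 (U = 8*10 = 80)
√(h + U) = √(280 + 80) = √360 = 6*√10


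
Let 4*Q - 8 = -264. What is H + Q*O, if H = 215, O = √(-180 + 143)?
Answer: 215 - 64*I*√37 ≈ 215.0 - 389.3*I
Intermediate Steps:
Q = -64 (Q = 2 + (¼)*(-264) = 2 - 66 = -64)
O = I*√37 (O = √(-37) = I*√37 ≈ 6.0828*I)
H + Q*O = 215 - 64*I*√37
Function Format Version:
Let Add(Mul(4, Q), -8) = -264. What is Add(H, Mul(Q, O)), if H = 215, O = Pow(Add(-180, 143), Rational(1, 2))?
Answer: Add(215, Mul(-64, I, Pow(37, Rational(1, 2)))) ≈ Add(215.00, Mul(-389.30, I))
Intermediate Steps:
Q = -64 (Q = Add(2, Mul(Rational(1, 4), -264)) = Add(2, -66) = -64)
O = Mul(I, Pow(37, Rational(1, 2))) (O = Pow(-37, Rational(1, 2)) = Mul(I, Pow(37, Rational(1, 2))) ≈ Mul(6.0828, I))
Add(H, Mul(Q, O)) = Add(215, Mul(-64, Mul(I, Pow(37, Rational(1, 2))))) = Add(215, Mul(-64, I, Pow(37, Rational(1, 2))))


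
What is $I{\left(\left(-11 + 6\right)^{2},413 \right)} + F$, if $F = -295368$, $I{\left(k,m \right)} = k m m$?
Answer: $3968857$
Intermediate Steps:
$I{\left(k,m \right)} = k m^{2}$
$I{\left(\left(-11 + 6\right)^{2},413 \right)} + F = \left(-11 + 6\right)^{2} \cdot 413^{2} - 295368 = \left(-5\right)^{2} \cdot 170569 - 295368 = 25 \cdot 170569 - 295368 = 4264225 - 295368 = 3968857$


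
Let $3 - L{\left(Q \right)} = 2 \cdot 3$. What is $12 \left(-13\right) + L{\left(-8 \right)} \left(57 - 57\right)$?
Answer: $-156$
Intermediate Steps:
$L{\left(Q \right)} = -3$ ($L{\left(Q \right)} = 3 - 2 \cdot 3 = 3 - 6 = -3$)
$12 \left(-13\right) + L{\left(-8 \right)} \left(57 - 57\right) = 12 \left(-13\right) - 3 \left(57 - 57\right) = -156 - 3 \left(57 - 57\right) = -156 - 0 = -156 + 0 = -156$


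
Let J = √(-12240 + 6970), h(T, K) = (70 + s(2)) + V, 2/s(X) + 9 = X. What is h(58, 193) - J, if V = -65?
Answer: 33/7 - I*√5270 ≈ 4.7143 - 72.595*I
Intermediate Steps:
s(X) = 2/(-9 + X)
h(T, K) = 33/7 (h(T, K) = (70 + 2/(-9 + 2)) - 65 = (70 + 2/(-7)) - 65 = (70 + 2*(-⅐)) - 65 = (70 - 2/7) - 65 = 488/7 - 65 = 33/7)
J = I*√5270 (J = √(-5270) = I*√5270 ≈ 72.595*I)
h(58, 193) - J = 33/7 - I*√5270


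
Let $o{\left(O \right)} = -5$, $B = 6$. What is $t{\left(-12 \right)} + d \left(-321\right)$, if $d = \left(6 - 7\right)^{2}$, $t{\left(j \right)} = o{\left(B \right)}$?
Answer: $-326$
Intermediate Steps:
$t{\left(j \right)} = -5$
$d = 1$ ($d = \left(-1\right)^{2} = 1$)
$t{\left(-12 \right)} + d \left(-321\right) = -5 + 1 \left(-321\right) = -5 - 321 = -326$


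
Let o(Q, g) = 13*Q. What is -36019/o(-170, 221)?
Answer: 36019/2210 ≈ 16.298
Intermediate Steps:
-36019/o(-170, 221) = -36019/(13*(-170)) = -36019/(-2210) = -36019*(-1/2210) = 36019/2210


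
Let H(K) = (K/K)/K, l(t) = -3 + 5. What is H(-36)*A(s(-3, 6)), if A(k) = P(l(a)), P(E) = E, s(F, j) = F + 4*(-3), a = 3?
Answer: -1/18 ≈ -0.055556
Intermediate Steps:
s(F, j) = -12 + F (s(F, j) = F - 12 = -12 + F)
l(t) = 2
H(K) = 1/K
A(k) = 2
H(-36)*A(s(-3, 6)) = 2/(-36) = -1/36*2 = -1/18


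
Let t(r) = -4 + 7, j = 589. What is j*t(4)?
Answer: 1767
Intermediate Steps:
t(r) = 3
j*t(4) = 589*3 = 1767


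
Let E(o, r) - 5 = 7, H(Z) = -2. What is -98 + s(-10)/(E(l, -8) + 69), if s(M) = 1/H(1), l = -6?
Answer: -15877/162 ≈ -98.006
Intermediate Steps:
E(o, r) = 12 (E(o, r) = 5 + 7 = 12)
s(M) = -1/2 (s(M) = 1/(-2) = -1/2)
-98 + s(-10)/(E(l, -8) + 69) = -98 - 1/2/(12 + 69) = -98 - 1/2/81 = -98 + (1/81)*(-1/2) = -98 - 1/162 = -15877/162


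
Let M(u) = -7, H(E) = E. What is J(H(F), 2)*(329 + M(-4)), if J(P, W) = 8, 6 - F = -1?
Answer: 2576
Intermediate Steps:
F = 7 (F = 6 - 1*(-1) = 6 + 1 = 7)
J(H(F), 2)*(329 + M(-4)) = 8*(329 - 7) = 8*322 = 2576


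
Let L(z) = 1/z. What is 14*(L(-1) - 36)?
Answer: -518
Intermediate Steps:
14*(L(-1) - 36) = 14*(1/(-1) - 36) = 14*(-1 - 36) = 14*(-37) = -518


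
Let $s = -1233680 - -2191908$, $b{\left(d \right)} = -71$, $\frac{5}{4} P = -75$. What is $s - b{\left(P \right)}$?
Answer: $958299$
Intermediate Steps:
$P = -60$ ($P = \frac{4}{5} \left(-75\right) = -60$)
$s = 958228$ ($s = -1233680 + 2191908 = 958228$)
$s - b{\left(P \right)} = 958228 - -71 = 958228 + 71 = 958299$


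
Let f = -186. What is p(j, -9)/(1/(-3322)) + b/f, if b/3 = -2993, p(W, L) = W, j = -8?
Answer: 1650705/62 ≈ 26624.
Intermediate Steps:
b = -8979 (b = 3*(-2993) = -8979)
p(j, -9)/(1/(-3322)) + b/f = -8/(1/(-3322)) - 8979/(-186) = -8/(-1/3322) - 8979*(-1/186) = -8*(-3322) + 2993/62 = 26576 + 2993/62 = 1650705/62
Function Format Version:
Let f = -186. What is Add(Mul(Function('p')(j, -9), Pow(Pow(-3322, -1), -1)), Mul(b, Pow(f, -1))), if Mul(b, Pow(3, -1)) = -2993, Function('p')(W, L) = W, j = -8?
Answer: Rational(1650705, 62) ≈ 26624.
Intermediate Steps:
b = -8979 (b = Mul(3, -2993) = -8979)
Add(Mul(Function('p')(j, -9), Pow(Pow(-3322, -1), -1)), Mul(b, Pow(f, -1))) = Add(Mul(-8, Pow(Pow(-3322, -1), -1)), Mul(-8979, Pow(-186, -1))) = Add(Mul(-8, Pow(Rational(-1, 3322), -1)), Mul(-8979, Rational(-1, 186))) = Add(Mul(-8, -3322), Rational(2993, 62)) = Add(26576, Rational(2993, 62)) = Rational(1650705, 62)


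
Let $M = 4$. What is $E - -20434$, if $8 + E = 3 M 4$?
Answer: $20474$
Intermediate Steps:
$E = 40$ ($E = -8 + 3 \cdot 4 \cdot 4 = -8 + 12 \cdot 4 = -8 + 48 = 40$)
$E - -20434 = 40 - -20434 = 40 + 20434 = 20474$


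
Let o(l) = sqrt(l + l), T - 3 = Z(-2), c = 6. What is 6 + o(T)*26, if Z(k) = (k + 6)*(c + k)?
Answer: 6 + 26*sqrt(38) ≈ 166.27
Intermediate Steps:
Z(k) = (6 + k)**2 (Z(k) = (k + 6)*(6 + k) = (6 + k)*(6 + k) = (6 + k)**2)
T = 19 (T = 3 + (36 + (-2)**2 + 12*(-2)) = 3 + (36 + 4 - 24) = 3 + 16 = 19)
o(l) = sqrt(2)*sqrt(l) (o(l) = sqrt(2*l) = sqrt(2)*sqrt(l))
6 + o(T)*26 = 6 + (sqrt(2)*sqrt(19))*26 = 6 + sqrt(38)*26 = 6 + 26*sqrt(38)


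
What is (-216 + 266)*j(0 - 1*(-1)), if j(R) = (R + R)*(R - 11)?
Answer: -1000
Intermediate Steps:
j(R) = 2*R*(-11 + R) (j(R) = (2*R)*(-11 + R) = 2*R*(-11 + R))
(-216 + 266)*j(0 - 1*(-1)) = (-216 + 266)*(2*(0 - 1*(-1))*(-11 + (0 - 1*(-1)))) = 50*(2*(0 + 1)*(-11 + (0 + 1))) = 50*(2*1*(-11 + 1)) = 50*(2*1*(-10)) = 50*(-20) = -1000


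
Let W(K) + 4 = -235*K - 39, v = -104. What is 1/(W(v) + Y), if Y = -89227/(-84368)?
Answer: 84368/2058415323 ≈ 4.0987e-5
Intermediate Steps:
W(K) = -43 - 235*K (W(K) = -4 + (-235*K - 39) = -4 + (-39 - 235*K) = -43 - 235*K)
Y = 89227/84368 (Y = -89227*(-1/84368) = 89227/84368 ≈ 1.0576)
1/(W(v) + Y) = 1/((-43 - 235*(-104)) + 89227/84368) = 1/((-43 + 24440) + 89227/84368) = 1/(24397 + 89227/84368) = 1/(2058415323/84368) = 84368/2058415323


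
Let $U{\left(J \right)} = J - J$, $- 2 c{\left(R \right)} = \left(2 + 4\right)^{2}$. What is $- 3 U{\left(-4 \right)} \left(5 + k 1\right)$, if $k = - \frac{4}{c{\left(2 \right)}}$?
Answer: $0$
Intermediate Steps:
$c{\left(R \right)} = -18$ ($c{\left(R \right)} = - \frac{\left(2 + 4\right)^{2}}{2} = - \frac{6^{2}}{2} = \left(- \frac{1}{2}\right) 36 = -18$)
$U{\left(J \right)} = 0$
$k = \frac{2}{9}$ ($k = - \frac{4}{-18} = \left(-4\right) \left(- \frac{1}{18}\right) = \frac{2}{9} \approx 0.22222$)
$- 3 U{\left(-4 \right)} \left(5 + k 1\right) = \left(-3\right) 0 \left(5 + \frac{2}{9} \cdot 1\right) = 0 \left(5 + \frac{2}{9}\right) = 0 \cdot \frac{47}{9} = 0$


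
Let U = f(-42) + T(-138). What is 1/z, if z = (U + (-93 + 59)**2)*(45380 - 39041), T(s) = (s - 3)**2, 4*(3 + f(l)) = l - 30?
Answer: 1/133220424 ≈ 7.5064e-9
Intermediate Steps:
f(l) = -21/2 + l/4 (f(l) = -3 + (l - 30)/4 = -3 + (-30 + l)/4 = -3 + (-15/2 + l/4) = -21/2 + l/4)
T(s) = (-3 + s)**2
U = 19860 (U = (-21/2 + (1/4)*(-42)) + (-3 - 138)**2 = (-21/2 - 21/2) + (-141)**2 = -21 + 19881 = 19860)
z = 133220424 (z = (19860 + (-93 + 59)**2)*(45380 - 39041) = (19860 + (-34)**2)*6339 = (19860 + 1156)*6339 = 21016*6339 = 133220424)
1/z = 1/133220424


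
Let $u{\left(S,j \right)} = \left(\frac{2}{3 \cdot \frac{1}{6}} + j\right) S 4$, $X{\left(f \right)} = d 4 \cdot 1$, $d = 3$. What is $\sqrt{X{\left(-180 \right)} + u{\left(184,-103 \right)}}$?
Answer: $2 i \sqrt{18213} \approx 269.91 i$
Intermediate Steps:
$X{\left(f \right)} = 12$ ($X{\left(f \right)} = 3 \cdot 4 \cdot 1 = 12 \cdot 1 = 12$)
$u{\left(S,j \right)} = 4 S \left(4 + j\right)$ ($u{\left(S,j \right)} = \left(\frac{2}{3 \cdot \frac{1}{6}} + j\right) S 4 = \left(2 \frac{1}{\frac{1}{2}} + j\right) S 4 = \left(2 \cdot 2 + j\right) S 4 = \left(4 + j\right) S 4 = S \left(4 + j\right) 4 = 4 S \left(4 + j\right)$)
$\sqrt{X{\left(-180 \right)} + u{\left(184,-103 \right)}} = \sqrt{12 + 4 \cdot 184 \left(4 - 103\right)} = \sqrt{12 + 4 \cdot 184 \left(-99\right)} = \sqrt{12 - 72864} = \sqrt{-72852} = 2 i \sqrt{18213}$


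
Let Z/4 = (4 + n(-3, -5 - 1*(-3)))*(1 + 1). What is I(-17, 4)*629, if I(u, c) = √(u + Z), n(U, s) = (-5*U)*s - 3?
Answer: 629*I*√249 ≈ 9925.5*I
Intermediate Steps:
n(U, s) = -3 - 5*U*s (n(U, s) = -5*U*s - 3 = -3 - 5*U*s)
Z = -232 (Z = 4*((4 + (-3 - 5*(-3)*(-5 - 1*(-3))))*(1 + 1)) = 4*((4 + (-3 - 5*(-3)*(-5 + 3)))*2) = 4*((4 + (-3 - 5*(-3)*(-2)))*2) = 4*((4 + (-3 - 30))*2) = 4*((4 - 33)*2) = 4*(-29*2) = 4*(-58) = -232)
I(u, c) = √(-232 + u) (I(u, c) = √(u - 232) = √(-232 + u))
I(-17, 4)*629 = √(-232 - 17)*629 = √(-249)*629 = (I*√249)*629 = 629*I*√249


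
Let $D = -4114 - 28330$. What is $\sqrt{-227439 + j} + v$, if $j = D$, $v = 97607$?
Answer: $97607 + i \sqrt{259883} \approx 97607.0 + 509.79 i$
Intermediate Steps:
$D = -32444$ ($D = -4114 - 28330 = -32444$)
$j = -32444$
$\sqrt{-227439 + j} + v = \sqrt{-227439 - 32444} + 97607 = \sqrt{-259883} + 97607 = i \sqrt{259883} + 97607 = 97607 + i \sqrt{259883}$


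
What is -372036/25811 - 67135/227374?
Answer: -86324134949/5868750314 ≈ -14.709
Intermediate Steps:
-372036/25811 - 67135/227374 = -86324134949/5868750314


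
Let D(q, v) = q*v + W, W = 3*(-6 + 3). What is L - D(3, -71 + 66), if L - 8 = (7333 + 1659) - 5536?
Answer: 3488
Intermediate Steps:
W = -9 (W = 3*(-3) = -9)
L = 3464 (L = 8 + ((7333 + 1659) - 5536) = 8 + (8992 - 5536) = 8 + 3456 = 3464)
D(q, v) = -9 + q*v (D(q, v) = q*v - 9 = -9 + q*v)
L - D(3, -71 + 66) = 3464 - (-9 + 3*(-71 + 66)) = 3464 - (-9 + 3*(-5)) = 3464 - (-9 - 15) = 3464 - 1*(-24) = 3464 + 24 = 3488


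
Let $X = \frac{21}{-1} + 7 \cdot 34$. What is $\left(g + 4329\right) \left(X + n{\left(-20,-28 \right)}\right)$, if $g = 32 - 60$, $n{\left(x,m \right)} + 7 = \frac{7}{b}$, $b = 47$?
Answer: $\frac{42480977}{47} \approx 9.0385 \cdot 10^{5}$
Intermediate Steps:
$n{\left(x,m \right)} = - \frac{322}{47}$ ($n{\left(x,m \right)} = -7 + \frac{7}{47} = - \frac{322}{47}$)
$X = 217$ ($X = 21 \left(-1\right) + 238 = -21 + 238 = 217$)
$g = -28$ ($g = 32 - 60 = -28$)
$\left(g + 4329\right) \left(X + n{\left(-20,-28 \right)}\right) = \left(-28 + 4329\right) \left(217 - \frac{322}{47}\right) = 4301 \cdot \frac{9877}{47} = \frac{42480977}{47}$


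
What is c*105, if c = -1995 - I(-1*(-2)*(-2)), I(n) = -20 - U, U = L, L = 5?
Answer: -206850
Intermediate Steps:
U = 5
I(n) = -25 (I(n) = -20 - 1*5 = -20 - 5 = -25)
c = -1970 (c = -1995 - 1*(-25) = -1995 + 25 = -1970)
c*105 = -1970*105 = -206850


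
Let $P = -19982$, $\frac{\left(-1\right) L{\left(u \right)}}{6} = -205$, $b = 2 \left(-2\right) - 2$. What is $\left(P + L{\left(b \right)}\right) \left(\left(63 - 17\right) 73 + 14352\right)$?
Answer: $-332097920$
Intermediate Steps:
$b = -6$ ($b = -4 - 2 = -6$)
$L{\left(u \right)} = 1230$ ($L{\left(u \right)} = \left(-6\right) \left(-205\right) = 1230$)
$\left(P + L{\left(b \right)}\right) \left(\left(63 - 17\right) 73 + 14352\right) = \left(-19982 + 1230\right) \left(\left(63 - 17\right) 73 + 14352\right) = - 18752 \left(46 \cdot 73 + 14352\right) = - 18752 \left(3358 + 14352\right) = \left(-18752\right) 17710 = -332097920$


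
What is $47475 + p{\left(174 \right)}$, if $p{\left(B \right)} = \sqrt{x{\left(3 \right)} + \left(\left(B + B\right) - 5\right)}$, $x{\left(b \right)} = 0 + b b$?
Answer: $47475 + 4 \sqrt{22} \approx 47494.0$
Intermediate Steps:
$x{\left(b \right)} = b^{2}$ ($x{\left(b \right)} = 0 + b^{2} = b^{2}$)
$p{\left(B \right)} = \sqrt{4 + 2 B}$ ($p{\left(B \right)} = \sqrt{3^{2} + \left(\left(B + B\right) - 5\right)} = \sqrt{9 + \left(2 B - 5\right)} = \sqrt{9 + \left(-5 + 2 B\right)} = \sqrt{4 + 2 B}$)
$47475 + p{\left(174 \right)} = 47475 + \sqrt{4 + 2 \cdot 174} = 47475 + \sqrt{4 + 348} = 47475 + \sqrt{352} = 47475 + 4 \sqrt{22}$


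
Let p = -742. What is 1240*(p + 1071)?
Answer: 407960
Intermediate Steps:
1240*(p + 1071) = 1240*(-742 + 1071) = 1240*329 = 407960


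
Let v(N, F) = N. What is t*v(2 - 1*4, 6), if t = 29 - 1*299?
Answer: 540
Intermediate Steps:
t = -270 (t = 29 - 299 = -270)
t*v(2 - 1*4, 6) = -270*(2 - 1*4) = -270*(2 - 4) = -270*(-2) = 540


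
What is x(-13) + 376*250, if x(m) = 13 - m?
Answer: 94026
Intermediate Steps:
x(-13) + 376*250 = (13 - 1*(-13)) + 376*250 = (13 + 13) + 94000 = 26 + 94000 = 94026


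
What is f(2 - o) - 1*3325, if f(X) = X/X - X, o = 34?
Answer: -3292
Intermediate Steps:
f(X) = 1 - X
f(2 - o) - 1*3325 = (1 - (2 - 1*34)) - 1*3325 = (1 - (2 - 34)) - 3325 = (1 - 1*(-32)) - 3325 = (1 + 32) - 3325 = 33 - 3325 = -3292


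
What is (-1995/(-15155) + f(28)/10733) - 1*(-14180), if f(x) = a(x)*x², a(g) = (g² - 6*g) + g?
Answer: 66119207769/4647389 ≈ 14227.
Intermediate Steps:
a(g) = g² - 5*g
f(x) = x³*(-5 + x) (f(x) = (x*(-5 + x))*x² = x³*(-5 + x))
(-1995/(-15155) + f(28)/10733) - 1*(-14180) = (-1995/(-15155) + (28³*(-5 + 28))/10733) - 1*(-14180) = (-1995*(-1/15155) + (21952*23)*(1/10733)) + 14180 = (57/433 + 504896*(1/10733)) + 14180 = (57/433 + 504896/10733) + 14180 = 219231749/4647389 + 14180 = 66119207769/4647389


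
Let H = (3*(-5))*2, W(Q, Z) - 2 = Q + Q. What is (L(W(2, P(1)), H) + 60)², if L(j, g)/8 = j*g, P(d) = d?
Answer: 1904400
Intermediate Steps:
W(Q, Z) = 2 + 2*Q (W(Q, Z) = 2 + (Q + Q) = 2 + 2*Q)
H = -30 (H = -15*2 = -30)
L(j, g) = 8*g*j (L(j, g) = 8*(j*g) = 8*(g*j) = 8*g*j)
(L(W(2, P(1)), H) + 60)² = (8*(-30)*(2 + 2*2) + 60)² = (8*(-30)*(2 + 4) + 60)² = (8*(-30)*6 + 60)² = (-1440 + 60)² = (-1380)² = 1904400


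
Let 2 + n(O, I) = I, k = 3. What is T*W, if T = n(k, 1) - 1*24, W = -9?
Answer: 225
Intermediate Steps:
n(O, I) = -2 + I
T = -25 (T = (-2 + 1) - 1*24 = -1 - 24 = -25)
T*W = -25*(-9) = 225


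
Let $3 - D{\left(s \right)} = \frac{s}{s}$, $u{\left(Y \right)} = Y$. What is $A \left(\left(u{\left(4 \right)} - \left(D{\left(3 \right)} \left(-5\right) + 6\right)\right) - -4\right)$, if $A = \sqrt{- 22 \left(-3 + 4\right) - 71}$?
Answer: $12 i \sqrt{93} \approx 115.72 i$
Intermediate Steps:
$D{\left(s \right)} = 2$ ($D{\left(s \right)} = 3 - \frac{s}{s} = 3 - 1 = 2$)
$A = i \sqrt{93}$ ($A = \sqrt{\left(-22\right) 1 - 71} = \sqrt{-22 - 71} = \sqrt{-93} = i \sqrt{93} \approx 9.6436 i$)
$A \left(\left(u{\left(4 \right)} - \left(D{\left(3 \right)} \left(-5\right) + 6\right)\right) - -4\right) = i \sqrt{93} \left(\left(4 - \left(2 \left(-5\right) + 6\right)\right) - -4\right) = i \sqrt{93} \left(\left(4 - \left(-10 + 6\right)\right) + 4\right) = i \sqrt{93} \left(\left(4 - -4\right) + 4\right) = i \sqrt{93} \left(\left(4 + 4\right) + 4\right) = i \sqrt{93} \left(8 + 4\right) = i \sqrt{93} \cdot 12 = 12 i \sqrt{93}$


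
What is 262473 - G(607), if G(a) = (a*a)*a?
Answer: -223386070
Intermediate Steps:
G(a) = a**3 (G(a) = a**2*a = a**3)
262473 - G(607) = 262473 - 1*607**3 = 262473 - 1*223648543 = 262473 - 223648543 = -223386070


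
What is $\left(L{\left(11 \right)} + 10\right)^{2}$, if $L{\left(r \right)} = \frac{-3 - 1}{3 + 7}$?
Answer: $\frac{2304}{25} \approx 92.16$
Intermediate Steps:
$L{\left(r \right)} = - \frac{2}{5}$ ($L{\left(r \right)} = - \frac{4}{10} = \left(-4\right) \frac{1}{10} = - \frac{2}{5}$)
$\left(L{\left(11 \right)} + 10\right)^{2} = \left(- \frac{2}{5} + 10\right)^{2} = \left(\frac{48}{5}\right)^{2} = \frac{2304}{25}$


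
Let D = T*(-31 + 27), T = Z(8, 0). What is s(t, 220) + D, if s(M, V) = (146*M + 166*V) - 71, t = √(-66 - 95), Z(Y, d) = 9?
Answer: 36413 + 146*I*√161 ≈ 36413.0 + 1852.5*I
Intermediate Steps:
t = I*√161 (t = √(-161) = I*√161 ≈ 12.689*I)
T = 9
s(M, V) = -71 + 146*M + 166*V
D = -36 (D = 9*(-31 + 27) = 9*(-4) = -36)
s(t, 220) + D = (-71 + 146*(I*√161) + 166*220) - 36 = (-71 + 146*I*√161 + 36520) - 36 = (36449 + 146*I*√161) - 36 = 36413 + 146*I*√161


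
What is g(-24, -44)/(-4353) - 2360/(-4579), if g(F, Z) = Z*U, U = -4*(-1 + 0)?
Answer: 11078984/19932387 ≈ 0.55583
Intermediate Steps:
U = 4 (U = -4*(-1) = 4)
g(F, Z) = 4*Z (g(F, Z) = Z*4 = 4*Z)
g(-24, -44)/(-4353) - 2360/(-4579) = (4*(-44))/(-4353) - 2360/(-4579) = -176*(-1/4353) - 2360*(-1/4579) = 176/4353 + 2360/4579 = 11078984/19932387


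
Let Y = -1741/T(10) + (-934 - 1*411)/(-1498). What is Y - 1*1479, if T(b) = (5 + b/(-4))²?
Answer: -65786997/37450 ≈ -1756.7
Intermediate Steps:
T(b) = (5 - b/4)² (T(b) = (5 + b*(-¼))² = (5 - b/4)²)
Y = -10398447/37450 (Y = -1741*16/(-20 + 10)² + (-934 - 1*411)/(-1498) = -1741/((1/16)*(-10)²) + (-934 - 411)*(-1/1498) = -1741/((1/16)*100) - 1345*(-1/1498) = -1741/25/4 + 1345/1498 = -1741*4/25 + 1345/1498 = -6964/25 + 1345/1498 = -10398447/37450 ≈ -277.66)
Y - 1*1479 = -10398447/37450 - 1*1479 = -10398447/37450 - 1479 = -65786997/37450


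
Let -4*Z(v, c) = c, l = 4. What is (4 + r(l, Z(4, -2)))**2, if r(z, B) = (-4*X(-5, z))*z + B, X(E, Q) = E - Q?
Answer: 88209/4 ≈ 22052.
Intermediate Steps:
Z(v, c) = -c/4
r(z, B) = B + z*(20 + 4*z) (r(z, B) = (-4*(-5 - z))*z + B = (20 + 4*z)*z + B = z*(20 + 4*z) + B = B + z*(20 + 4*z))
(4 + r(l, Z(4, -2)))**2 = (4 + (-1/4*(-2) + 4*4*(5 + 4)))**2 = (4 + (1/2 + 4*4*9))**2 = (4 + (1/2 + 144))**2 = (4 + 289/2)**2 = (297/2)**2 = 88209/4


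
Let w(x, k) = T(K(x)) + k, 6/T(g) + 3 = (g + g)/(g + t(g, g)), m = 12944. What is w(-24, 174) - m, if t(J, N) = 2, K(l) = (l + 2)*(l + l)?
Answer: -2261348/177 ≈ -12776.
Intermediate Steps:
K(l) = 2*l*(2 + l) (K(l) = (2 + l)*(2*l) = 2*l*(2 + l))
T(g) = 6/(-3 + 2*g/(2 + g)) (T(g) = 6/(-3 + (g + g)/(g + 2)) = 6/(-3 + (2*g)/(2 + g)) = 6/(-3 + 2*g/(2 + g)))
w(x, k) = k + 6*(-2 - 2*x*(2 + x))/(6 + 2*x*(2 + x)) (w(x, k) = 6*(-2 - 2*x*(2 + x))/(6 + 2*x*(2 + x)) + k = k + 6*(-2 - 2*x*(2 + x))/(6 + 2*x*(2 + x)))
w(-24, 174) - m = (-6 + 174*(3 - 24*(2 - 24)) - 6*(-24)*(2 - 24))/(3 - 24*(2 - 24)) - 1*12944 = (-6 + 174*(3 - 24*(-22)) - 6*(-24)*(-22))/(3 - 24*(-22)) - 12944 = (-6 + 174*(3 + 528) - 3168)/(3 + 528) - 12944 = (-6 + 174*531 - 3168)/531 - 12944 = (-6 + 92394 - 3168)/531 - 12944 = (1/531)*89220 - 12944 = 29740/177 - 12944 = -2261348/177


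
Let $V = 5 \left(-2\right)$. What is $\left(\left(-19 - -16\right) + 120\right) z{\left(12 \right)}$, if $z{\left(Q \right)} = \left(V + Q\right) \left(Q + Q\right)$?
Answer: $5616$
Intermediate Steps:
$V = -10$
$z{\left(Q \right)} = 2 Q \left(-10 + Q\right)$ ($z{\left(Q \right)} = \left(-10 + Q\right) \left(Q + Q\right) = \left(-10 + Q\right) 2 Q = 2 Q \left(-10 + Q\right)$)
$\left(\left(-19 - -16\right) + 120\right) z{\left(12 \right)} = \left(\left(-19 - -16\right) + 120\right) 2 \cdot 12 \left(-10 + 12\right) = \left(\left(-19 + 16\right) + 120\right) 2 \cdot 12 \cdot 2 = \left(-3 + 120\right) 48 = 117 \cdot 48 = 5616$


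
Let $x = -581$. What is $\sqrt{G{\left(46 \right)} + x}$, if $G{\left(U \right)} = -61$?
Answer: $i \sqrt{642} \approx 25.338 i$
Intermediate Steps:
$\sqrt{G{\left(46 \right)} + x} = \sqrt{-61 - 581} = \sqrt{-642} = i \sqrt{642}$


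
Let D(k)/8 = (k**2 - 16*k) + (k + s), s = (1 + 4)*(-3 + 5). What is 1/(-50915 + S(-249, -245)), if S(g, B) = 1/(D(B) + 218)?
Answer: -509898/25961456669 ≈ -1.9641e-5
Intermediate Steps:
s = 10 (s = 5*2 = 10)
D(k) = 80 - 120*k + 8*k**2 (D(k) = 8*((k**2 - 16*k) + (k + 10)) = 8*((k**2 - 16*k) + (10 + k)) = 8*(10 + k**2 - 15*k) = 80 - 120*k + 8*k**2)
S(g, B) = 1/(298 - 120*B + 8*B**2) (S(g, B) = 1/((80 - 120*B + 8*B**2) + 218) = 1/(298 - 120*B + 8*B**2))
1/(-50915 + S(-249, -245)) = 1/(-50915 + 1/(2*(149 - 60*(-245) + 4*(-245)**2))) = 1/(-50915 + 1/(2*(149 + 14700 + 4*60025))) = 1/(-50915 + 1/(2*(149 + 14700 + 240100))) = 1/(-50915 + (1/2)/254949) = 1/(-50915 + (1/2)*(1/254949)) = 1/(-50915 + 1/509898) = 1/(-25961456669/509898) = -509898/25961456669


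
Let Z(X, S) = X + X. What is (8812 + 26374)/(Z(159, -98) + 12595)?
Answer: 35186/12913 ≈ 2.7248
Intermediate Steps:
Z(X, S) = 2*X
(8812 + 26374)/(Z(159, -98) + 12595) = (8812 + 26374)/(2*159 + 12595) = 35186/(318 + 12595) = 35186/12913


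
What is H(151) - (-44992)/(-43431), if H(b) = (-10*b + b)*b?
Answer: -8912477071/43431 ≈ -2.0521e+5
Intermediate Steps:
H(b) = -9*b² (H(b) = (-9*b)*b = -9*b²)
H(151) - (-44992)/(-43431) = -9*151² - (-44992)/(-43431) = -9*22801 - (-44992)*(-1)/43431 = -205209 - 1*44992/43431 = -205209 - 44992/43431 = -8912477071/43431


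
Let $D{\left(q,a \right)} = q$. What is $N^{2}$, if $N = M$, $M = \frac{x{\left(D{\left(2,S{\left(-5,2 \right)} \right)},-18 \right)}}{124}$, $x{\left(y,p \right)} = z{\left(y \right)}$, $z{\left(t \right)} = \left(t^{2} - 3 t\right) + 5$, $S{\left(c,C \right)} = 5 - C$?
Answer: $\frac{9}{15376} \approx 0.00058533$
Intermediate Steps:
$z{\left(t \right)} = 5 + t^{2} - 3 t$
$x{\left(y,p \right)} = 5 + y^{2} - 3 y$
$M = \frac{3}{124}$ ($M = \frac{5 + 2^{2} - 6}{124} = \left(5 + 4 - 6\right) \frac{1}{124} = 3 \cdot \frac{1}{124} = \frac{3}{124} \approx 0.024194$)
$N = \frac{3}{124} \approx 0.024194$
$N^{2} = \left(\frac{3}{124}\right)^{2} = \frac{9}{15376}$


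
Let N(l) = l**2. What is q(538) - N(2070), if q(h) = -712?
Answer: -4285612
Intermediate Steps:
q(538) - N(2070) = -712 - 1*2070**2 = -712 - 1*4284900 = -712 - 4284900 = -4285612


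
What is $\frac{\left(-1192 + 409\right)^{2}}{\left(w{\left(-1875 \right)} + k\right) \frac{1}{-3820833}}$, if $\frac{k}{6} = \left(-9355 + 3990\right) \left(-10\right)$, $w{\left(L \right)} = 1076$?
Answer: $- \frac{2342510683137}{322976} \approx -7.2529 \cdot 10^{6}$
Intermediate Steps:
$k = 321900$ ($k = 6 \left(-9355 + 3990\right) \left(-10\right) = 6 \left(\left(-5365\right) \left(-10\right)\right) = 6 \cdot 53650 = 321900$)
$\frac{\left(-1192 + 409\right)^{2}}{\left(w{\left(-1875 \right)} + k\right) \frac{1}{-3820833}} = \frac{\left(-1192 + 409\right)^{2}}{\left(1076 + 321900\right) \frac{1}{-3820833}} = \frac{\left(-783\right)^{2}}{322976 \left(- \frac{1}{3820833}\right)} = \frac{613089}{- \frac{322976}{3820833}} = 613089 \left(- \frac{3820833}{322976}\right) = - \frac{2342510683137}{322976}$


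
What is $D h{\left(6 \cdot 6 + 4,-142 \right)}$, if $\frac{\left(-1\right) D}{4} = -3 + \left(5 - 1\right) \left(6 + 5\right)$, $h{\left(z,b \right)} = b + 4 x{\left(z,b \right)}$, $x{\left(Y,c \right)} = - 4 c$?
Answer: $-349320$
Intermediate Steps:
$h{\left(z,b \right)} = - 15 b$ ($h{\left(z,b \right)} = b + 4 \left(- 4 b\right) = b - 16 b = - 15 b$)
$D = -164$ ($D = - 4 \left(-3 + \left(5 - 1\right) \left(6 + 5\right)\right) = - 4 \left(-3 + 4 \cdot 11\right) = - 4 \left(-3 + 44\right) = \left(-4\right) 41 = -164$)
$D h{\left(6 \cdot 6 + 4,-142 \right)} = - 164 \left(\left(-15\right) \left(-142\right)\right) = \left(-164\right) 2130 = -349320$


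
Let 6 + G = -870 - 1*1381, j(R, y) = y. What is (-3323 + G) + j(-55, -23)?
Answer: -5603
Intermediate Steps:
G = -2257 (G = -6 + (-870 - 1*1381) = -6 + (-870 - 1381) = -6 - 2251 = -2257)
(-3323 + G) + j(-55, -23) = (-3323 - 2257) - 23 = -5580 - 23 = -5603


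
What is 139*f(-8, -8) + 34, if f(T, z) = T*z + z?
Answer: 7818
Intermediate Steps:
f(T, z) = z + T*z
139*f(-8, -8) + 34 = 139*(-8*(1 - 8)) + 34 = 139*(-8*(-7)) + 34 = 139*56 + 34 = 7784 + 34 = 7818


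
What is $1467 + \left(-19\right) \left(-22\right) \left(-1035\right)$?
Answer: $-431163$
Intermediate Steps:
$1467 + \left(-19\right) \left(-22\right) \left(-1035\right) = 1467 + 418 \left(-1035\right) = 1467 - 432630 = -431163$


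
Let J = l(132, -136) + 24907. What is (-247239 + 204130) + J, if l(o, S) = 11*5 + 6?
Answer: -18141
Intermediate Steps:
l(o, S) = 61 (l(o, S) = 55 + 6 = 61)
J = 24968 (J = 61 + 24907 = 24968)
(-247239 + 204130) + J = (-247239 + 204130) + 24968 = -43109 + 24968 = -18141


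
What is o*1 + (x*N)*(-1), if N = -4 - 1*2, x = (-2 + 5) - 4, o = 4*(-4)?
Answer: -22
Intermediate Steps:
o = -16
x = -1 (x = 3 - 4 = -1)
N = -6 (N = -4 - 2 = -6)
o*1 + (x*N)*(-1) = -16*1 - 1*(-6)*(-1) = -16 + 6*(-1) = -16 - 6 = -22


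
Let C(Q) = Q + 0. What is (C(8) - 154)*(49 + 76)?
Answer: -18250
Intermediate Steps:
C(Q) = Q
(C(8) - 154)*(49 + 76) = (8 - 154)*(49 + 76) = -146*125 = -18250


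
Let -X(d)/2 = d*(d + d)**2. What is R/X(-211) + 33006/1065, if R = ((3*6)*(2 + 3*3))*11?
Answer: 413408502043/13339382020 ≈ 30.992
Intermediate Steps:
X(d) = -8*d**3 (X(d) = -2*d*(d + d)**2 = -2*d*(2*d)**2 = -2*d*4*d**2 = -8*d**3)
R = 2178 (R = (18*(2 + 9))*11 = (18*11)*11 = 198*11 = 2178)
R/X(-211) + 33006/1065 = 2178/((-8*(-211)**3)) + 33006/1065 = 2178/((-8*(-9393931))) + 33006*(1/1065) = 2178/75151448 + 11002/355 = 2178*(1/75151448) + 11002/355 = 1089/37575724 + 11002/355 = 413408502043/13339382020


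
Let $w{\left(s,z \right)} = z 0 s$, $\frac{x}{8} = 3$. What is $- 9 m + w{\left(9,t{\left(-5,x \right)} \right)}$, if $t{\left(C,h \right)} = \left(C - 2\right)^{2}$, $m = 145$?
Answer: $-1305$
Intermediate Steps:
$x = 24$ ($x = 8 \cdot 3 = 24$)
$t{\left(C,h \right)} = \left(-2 + C\right)^{2}$
$w{\left(s,z \right)} = 0$ ($w{\left(s,z \right)} = 0 s = 0$)
$- 9 m + w{\left(9,t{\left(-5,x \right)} \right)} = \left(-9\right) 145 + 0 = -1305 + 0 = -1305$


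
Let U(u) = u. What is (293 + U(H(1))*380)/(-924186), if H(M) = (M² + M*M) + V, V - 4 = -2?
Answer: -49/24978 ≈ -0.0019617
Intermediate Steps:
V = 2 (V = 4 - 2 = 2)
H(M) = 2 + 2*M² (H(M) = (M² + M*M) + 2 = (M² + M²) + 2 = 2*M² + 2 = 2 + 2*M²)
(293 + U(H(1))*380)/(-924186) = (293 + (2 + 2*1²)*380)/(-924186) = (293 + (2 + 2*1)*380)*(-1/924186) = (293 + (2 + 2)*380)*(-1/924186) = (293 + 4*380)*(-1/924186) = (293 + 1520)*(-1/924186) = 1813*(-1/924186) = -49/24978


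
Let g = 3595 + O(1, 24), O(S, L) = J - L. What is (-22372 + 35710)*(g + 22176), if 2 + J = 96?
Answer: 344667258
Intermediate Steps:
J = 94 (J = -2 + 96 = 94)
O(S, L) = 94 - L
g = 3665 (g = 3595 + (94 - 1*24) = 3595 + (94 - 24) = 3595 + 70 = 3665)
(-22372 + 35710)*(g + 22176) = (-22372 + 35710)*(3665 + 22176) = 13338*25841 = 344667258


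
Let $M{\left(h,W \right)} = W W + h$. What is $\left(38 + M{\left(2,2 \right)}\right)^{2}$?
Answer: $1936$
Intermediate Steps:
$M{\left(h,W \right)} = h + W^{2}$ ($M{\left(h,W \right)} = W^{2} + h = h + W^{2}$)
$\left(38 + M{\left(2,2 \right)}\right)^{2} = \left(38 + \left(2 + 2^{2}\right)\right)^{2} = \left(38 + \left(2 + 4\right)\right)^{2} = \left(38 + 6\right)^{2} = 44^{2} = 1936$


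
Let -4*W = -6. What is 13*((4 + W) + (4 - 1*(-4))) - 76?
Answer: 199/2 ≈ 99.500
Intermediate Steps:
W = 3/2 (W = -¼*(-6) = 3/2 ≈ 1.5000)
13*((4 + W) + (4 - 1*(-4))) - 76 = 13*((4 + 3/2) + (4 - 1*(-4))) - 76 = 13*(11/2 + (4 + 4)) - 76 = 13*(11/2 + 8) - 76 = 13*(27/2) - 76 = 351/2 - 76 = 199/2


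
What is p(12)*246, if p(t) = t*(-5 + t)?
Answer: 20664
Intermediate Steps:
p(12)*246 = (12*(-5 + 12))*246 = (12*7)*246 = 84*246 = 20664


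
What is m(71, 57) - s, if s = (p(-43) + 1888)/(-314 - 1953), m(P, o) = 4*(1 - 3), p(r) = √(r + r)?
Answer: -16248/2267 + I*√86/2267 ≈ -7.1672 + 0.0040907*I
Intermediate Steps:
p(r) = √2*√r (p(r) = √(2*r) = √2*√r)
m(P, o) = -8 (m(P, o) = 4*(-2) = -8)
s = -1888/2267 - I*√86/2267 (s = (√2*√(-43) + 1888)/(-314 - 1953) = (√2*(I*√43) + 1888)/(-2267) = (I*√86 + 1888)*(-1/2267) = (1888 + I*√86)*(-1/2267) = -1888/2267 - I*√86/2267 ≈ -0.83282 - 0.0040907*I)
m(71, 57) - s = -8 - (-1888/2267 - I*√86/2267) = -8 + (1888/2267 + I*√86/2267) = -16248/2267 + I*√86/2267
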